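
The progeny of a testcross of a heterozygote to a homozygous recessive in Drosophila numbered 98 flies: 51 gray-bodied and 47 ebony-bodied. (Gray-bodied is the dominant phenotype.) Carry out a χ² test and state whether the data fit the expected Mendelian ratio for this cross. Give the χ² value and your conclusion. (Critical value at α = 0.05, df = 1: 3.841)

0.163; consistent

A testcross of a heterozygote (Aa × aa) gives a 1:1 phenotypic ratio.
Total ratio parts = 2. Expected numbers out of 98:
  gray-bodied: 98 × 1/2 = 49
  ebony-bodied: 98 × 1/2 = 49
χ² = Σ (O − E)² / E
  gray-bodied: (51 − 49)² / 49 = 0.0816
  ebony-bodied: (47 − 49)² / 49 = 0.0816
χ² = 0.0816 + 0.0816 = 0.1632 ≈ 0.163
Degrees of freedom = 2 − 1 = 1; critical value at α = 0.05 is 3.841.
Since 0.163 < 3.841, we fail to reject the null hypothesis — the data are consistent with the 1:1 ratio.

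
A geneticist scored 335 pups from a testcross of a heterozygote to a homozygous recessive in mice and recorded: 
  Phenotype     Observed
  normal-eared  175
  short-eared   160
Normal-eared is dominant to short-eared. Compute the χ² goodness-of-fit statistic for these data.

0.672

A testcross of a heterozygote (Aa × aa) gives a 1:1 phenotypic ratio.
The 1:1 ratio has 2 parts, so with N = 335 the expected counts are:
  normal-eared: 335 × 1/2 = 167.5
  short-eared: 335 × 1/2 = 167.5
χ² = Σ (O − E)² / E
  normal-eared: (175 − 167.5)² / 167.5 = 0.3358
  short-eared: (160 − 167.5)² / 167.5 = 0.3358
χ² = 0.3358 + 0.3358 = 0.6716 ≈ 0.672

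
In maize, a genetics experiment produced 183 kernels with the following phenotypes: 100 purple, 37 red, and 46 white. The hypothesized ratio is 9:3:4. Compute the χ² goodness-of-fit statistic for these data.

The 9:3:4 ratio has 16 parts, so with N = 183 the expected counts are:
  purple: 183 × 9/16 = 102.9375
  red: 183 × 3/16 = 34.3125
  white: 183 × 4/16 = 45.75
χ² = Σ (O − E)² / E
  purple: (100 − 102.9375)² / 102.9375 = 0.0838
  red: (37 − 34.3125)² / 34.3125 = 0.2105
  white: (46 − 45.75)² / 45.75 = 0.0014
χ² = 0.0838 + 0.2105 + 0.0014 = 0.2957 ≈ 0.296

0.296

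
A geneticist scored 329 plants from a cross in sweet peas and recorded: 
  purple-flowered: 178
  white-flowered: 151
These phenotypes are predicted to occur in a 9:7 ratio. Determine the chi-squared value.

The 9:7 ratio has 16 parts, so with N = 329 the expected counts are:
  purple-flowered: 329 × 9/16 = 185.0625
  white-flowered: 329 × 7/16 = 143.9375
χ² = Σ (O − E)² / E
  purple-flowered: (178 − 185.0625)² / 185.0625 = 0.2695
  white-flowered: (151 − 143.9375)² / 143.9375 = 0.3465
χ² = 0.2695 + 0.3465 = 0.616

0.616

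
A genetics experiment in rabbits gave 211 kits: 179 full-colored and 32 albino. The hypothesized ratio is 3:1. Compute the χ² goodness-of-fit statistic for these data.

10.883

Expected counts for N = 211 under a 3:1 ratio (total parts = 4):
  full-colored: 211 × 3/4 = 158.25
  albino: 211 × 1/4 = 52.75
χ² = Σ (O − E)² / E
  full-colored: (179 − 158.25)² / 158.25 = 2.7208
  albino: (32 − 52.75)² / 52.75 = 8.1623
χ² = 2.7208 + 8.1623 = 10.8831 ≈ 10.883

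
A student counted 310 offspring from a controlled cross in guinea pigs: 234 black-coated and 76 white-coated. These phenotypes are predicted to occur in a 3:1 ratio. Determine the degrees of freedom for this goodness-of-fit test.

A goodness-of-fit test with 2 phenotype classes has df = 2 − 1 = 1.

1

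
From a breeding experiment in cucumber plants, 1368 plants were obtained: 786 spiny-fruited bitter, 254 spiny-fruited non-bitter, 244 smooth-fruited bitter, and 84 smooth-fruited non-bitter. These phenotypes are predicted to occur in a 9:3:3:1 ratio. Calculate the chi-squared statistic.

1.014

Under the 9:3:3:1 hypothesis (Σ ratio = 16, N = 1368):
  spiny-fruited bitter: 1368 × 9/16 = 769.5
  spiny-fruited non-bitter: 1368 × 3/16 = 256.5
  smooth-fruited bitter: 1368 × 3/16 = 256.5
  smooth-fruited non-bitter: 1368 × 1/16 = 85.5
χ² = Σ (O − E)² / E
  spiny-fruited bitter: (786 − 769.5)² / 769.5 = 0.3538
  spiny-fruited non-bitter: (254 − 256.5)² / 256.5 = 0.0244
  smooth-fruited bitter: (244 − 256.5)² / 256.5 = 0.6092
  smooth-fruited non-bitter: (84 − 85.5)² / 85.5 = 0.0263
χ² = 0.3538 + 0.0244 + 0.6092 + 0.0263 = 1.0137 ≈ 1.014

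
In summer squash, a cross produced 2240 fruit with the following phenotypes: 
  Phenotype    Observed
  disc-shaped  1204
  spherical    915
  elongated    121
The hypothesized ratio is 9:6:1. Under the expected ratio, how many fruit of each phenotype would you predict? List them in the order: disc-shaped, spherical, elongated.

Total ratio parts = 16. Expected numbers out of 2240:
  disc-shaped: 2240 × 9/16 = 1260
  spherical: 2240 × 6/16 = 840
  elongated: 2240 × 1/16 = 140

1260, 840, 140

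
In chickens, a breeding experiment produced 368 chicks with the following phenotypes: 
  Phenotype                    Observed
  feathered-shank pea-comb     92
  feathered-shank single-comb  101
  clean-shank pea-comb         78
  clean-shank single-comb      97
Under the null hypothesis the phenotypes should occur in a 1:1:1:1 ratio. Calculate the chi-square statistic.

3.283

Expected counts for N = 368 under a 1:1:1:1 ratio (total parts = 4):
  feathered-shank pea-comb: 368 × 1/4 = 92
  feathered-shank single-comb: 368 × 1/4 = 92
  clean-shank pea-comb: 368 × 1/4 = 92
  clean-shank single-comb: 368 × 1/4 = 92
χ² = Σ (O − E)² / E
  feathered-shank pea-comb: (92 − 92)² / 92 = 0.0000
  feathered-shank single-comb: (101 − 92)² / 92 = 0.8804
  clean-shank pea-comb: (78 − 92)² / 92 = 2.1304
  clean-shank single-comb: (97 − 92)² / 92 = 0.2717
χ² = 0.0000 + 0.8804 + 2.1304 + 0.2717 = 3.2825 ≈ 3.283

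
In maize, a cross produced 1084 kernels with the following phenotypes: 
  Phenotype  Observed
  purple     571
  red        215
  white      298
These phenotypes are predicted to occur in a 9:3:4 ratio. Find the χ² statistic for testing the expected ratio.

Total ratio parts = 16. Expected numbers out of 1084:
  purple: 1084 × 9/16 = 609.75
  red: 1084 × 3/16 = 203.25
  white: 1084 × 4/16 = 271
χ² = Σ (O − E)² / E
  purple: (571 − 609.75)² / 609.75 = 2.4626
  red: (215 − 203.25)² / 203.25 = 0.6793
  white: (298 − 271)² / 271 = 2.6900
χ² = 2.4626 + 0.6793 + 2.6900 = 5.8319 ≈ 5.832

5.832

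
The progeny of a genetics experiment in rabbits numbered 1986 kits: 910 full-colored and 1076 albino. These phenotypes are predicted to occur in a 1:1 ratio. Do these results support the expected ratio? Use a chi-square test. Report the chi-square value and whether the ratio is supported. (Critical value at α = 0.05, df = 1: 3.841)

Total ratio parts = 2. Expected numbers out of 1986:
  full-colored: 1986 × 1/2 = 993
  albino: 1986 × 1/2 = 993
χ² = Σ (O − E)² / E
  full-colored: (910 − 993)² / 993 = 6.9376
  albino: (1076 − 993)² / 993 = 6.9376
χ² = 6.9376 + 6.9376 = 13.8752 ≈ 13.875
Degrees of freedom = 2 − 1 = 1; critical value at α = 0.05 is 3.841.
Since 13.875 > 3.841, we reject the null hypothesis — the data do not fit the 1:1 ratio.

13.875; not consistent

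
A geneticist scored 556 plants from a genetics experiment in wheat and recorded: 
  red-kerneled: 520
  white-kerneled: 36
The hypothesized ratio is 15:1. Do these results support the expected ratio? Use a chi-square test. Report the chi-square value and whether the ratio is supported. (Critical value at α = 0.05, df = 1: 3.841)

0.048; consistent

Under the 15:1 hypothesis (Σ ratio = 16, N = 556):
  red-kerneled: 556 × 15/16 = 521.25
  white-kerneled: 556 × 1/16 = 34.75
χ² = Σ (O − E)² / E
  red-kerneled: (520 − 521.25)² / 521.25 = 0.0030
  white-kerneled: (36 − 34.75)² / 34.75 = 0.0450
χ² = 0.0030 + 0.0450 = 0.048
Degrees of freedom = 2 − 1 = 1; critical value at α = 0.05 is 3.841.
Since 0.048 < 3.841, we fail to reject the null hypothesis — the data are consistent with the 15:1 ratio.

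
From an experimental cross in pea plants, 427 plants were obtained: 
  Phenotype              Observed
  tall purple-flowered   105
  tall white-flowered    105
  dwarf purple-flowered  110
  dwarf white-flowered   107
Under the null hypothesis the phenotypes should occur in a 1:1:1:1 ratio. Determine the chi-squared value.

Expected counts for N = 427 under a 1:1:1:1 ratio (total parts = 4):
  tall purple-flowered: 427 × 1/4 = 106.75
  tall white-flowered: 427 × 1/4 = 106.75
  dwarf purple-flowered: 427 × 1/4 = 106.75
  dwarf white-flowered: 427 × 1/4 = 106.75
χ² = Σ (O − E)² / E
  tall purple-flowered: (105 − 106.75)² / 106.75 = 0.0287
  tall white-flowered: (105 − 106.75)² / 106.75 = 0.0287
  dwarf purple-flowered: (110 − 106.75)² / 106.75 = 0.0989
  dwarf white-flowered: (107 − 106.75)² / 106.75 = 0.0006
χ² = 0.0287 + 0.0287 + 0.0989 + 0.0006 = 0.1569 ≈ 0.157

0.157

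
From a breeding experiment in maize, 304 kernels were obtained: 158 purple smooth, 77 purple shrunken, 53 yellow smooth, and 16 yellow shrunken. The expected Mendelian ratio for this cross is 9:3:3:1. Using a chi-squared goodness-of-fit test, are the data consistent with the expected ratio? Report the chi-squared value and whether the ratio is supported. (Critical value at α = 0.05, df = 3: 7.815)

Under the 9:3:3:1 hypothesis (Σ ratio = 16, N = 304):
  purple smooth: 304 × 9/16 = 171
  purple shrunken: 304 × 3/16 = 57
  yellow smooth: 304 × 3/16 = 57
  yellow shrunken: 304 × 1/16 = 19
χ² = Σ (O − E)² / E
  purple smooth: (158 − 171)² / 171 = 0.9883
  purple shrunken: (77 − 57)² / 57 = 7.0175
  yellow smooth: (53 − 57)² / 57 = 0.2807
  yellow shrunken: (16 − 19)² / 19 = 0.4737
χ² = 0.9883 + 7.0175 + 0.2807 + 0.4737 = 8.7602 ≈ 8.760
Degrees of freedom = 4 − 1 = 3; critical value at α = 0.05 is 7.815.
Since 8.760 > 7.815, we reject the null hypothesis — the data do not fit the 9:3:3:1 ratio.

8.760; not consistent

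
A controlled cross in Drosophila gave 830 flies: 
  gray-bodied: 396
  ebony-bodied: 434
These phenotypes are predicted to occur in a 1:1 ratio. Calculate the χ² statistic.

1.740

The 1:1 ratio has 2 parts, so with N = 830 the expected counts are:
  gray-bodied: 830 × 1/2 = 415
  ebony-bodied: 830 × 1/2 = 415
χ² = Σ (O − E)² / E
  gray-bodied: (396 − 415)² / 415 = 0.8699
  ebony-bodied: (434 − 415)² / 415 = 0.8699
χ² = 0.8699 + 0.8699 = 1.7398 ≈ 1.740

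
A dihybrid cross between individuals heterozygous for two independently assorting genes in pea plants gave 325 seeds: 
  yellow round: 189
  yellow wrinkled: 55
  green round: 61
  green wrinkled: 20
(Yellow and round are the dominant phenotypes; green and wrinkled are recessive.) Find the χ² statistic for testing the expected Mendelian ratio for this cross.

A dihybrid F₂ with independent assortment and complete dominance at both loci gives a 9:3:3:1 phenotypic ratio.
Total ratio parts = 16. Expected numbers out of 325:
  yellow round: 325 × 9/16 = 182.8125
  yellow wrinkled: 325 × 3/16 = 60.9375
  green round: 325 × 3/16 = 60.9375
  green wrinkled: 325 × 1/16 = 20.3125
χ² = Σ (O − E)² / E
  yellow round: (189 − 182.8125)² / 182.8125 = 0.2094
  yellow wrinkled: (55 − 60.9375)² / 60.9375 = 0.5785
  green round: (61 − 60.9375)² / 60.9375 = 0.0001
  green wrinkled: (20 − 20.3125)² / 20.3125 = 0.0048
χ² = 0.2094 + 0.5785 + 0.0001 + 0.0048 = 0.7928 ≈ 0.793

0.793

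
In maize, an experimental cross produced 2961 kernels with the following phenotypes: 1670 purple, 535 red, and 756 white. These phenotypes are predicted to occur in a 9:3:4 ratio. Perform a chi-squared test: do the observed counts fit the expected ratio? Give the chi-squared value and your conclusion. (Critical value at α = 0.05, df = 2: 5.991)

Expected counts for N = 2961 under a 9:3:4 ratio (total parts = 16):
  purple: 2961 × 9/16 = 1665.5625
  red: 2961 × 3/16 = 555.1875
  white: 2961 × 4/16 = 740.25
χ² = Σ (O − E)² / E
  purple: (1670 − 1665.5625)² / 1665.5625 = 0.0118
  red: (535 − 555.1875)² / 555.1875 = 0.7340
  white: (756 − 740.25)² / 740.25 = 0.3351
χ² = 0.0118 + 0.7340 + 0.3351 = 1.0809 ≈ 1.081
Degrees of freedom = 3 − 1 = 2; critical value at α = 0.05 is 5.991.
Since 1.081 < 5.991, we fail to reject the null hypothesis — the data are consistent with the 9:3:4 ratio.

1.081; consistent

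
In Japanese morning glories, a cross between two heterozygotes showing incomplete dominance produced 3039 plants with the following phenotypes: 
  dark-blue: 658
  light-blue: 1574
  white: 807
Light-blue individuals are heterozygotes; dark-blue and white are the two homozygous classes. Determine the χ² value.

With incomplete dominance, a heterozygote × heterozygote cross gives a 1:2:1 phenotypic ratio.
Expected counts for N = 3039 under a 1:2:1 ratio (total parts = 4):
  dark-blue: 3039 × 1/4 = 759.75
  light-blue: 3039 × 2/4 = 1519.5
  white: 3039 × 1/4 = 759.75
χ² = Σ (O − E)² / E
  dark-blue: (658 − 759.75)² / 759.75 = 13.6269
  light-blue: (1574 − 1519.5)² / 1519.5 = 1.9548
  white: (807 − 759.75)² / 759.75 = 2.9385
χ² = 13.6269 + 1.9548 + 2.9385 = 18.5202 ≈ 18.520

18.520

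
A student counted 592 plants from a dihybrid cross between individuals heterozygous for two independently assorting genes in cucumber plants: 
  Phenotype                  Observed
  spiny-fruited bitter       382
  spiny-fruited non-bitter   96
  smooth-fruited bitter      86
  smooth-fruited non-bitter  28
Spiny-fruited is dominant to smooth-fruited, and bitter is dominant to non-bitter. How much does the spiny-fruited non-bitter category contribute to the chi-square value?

A dihybrid F₂ with independent assortment and complete dominance at both loci gives a 9:3:3:1 phenotypic ratio.
Expected counts for N = 592 under a 9:3:3:1 ratio (total parts = 16):
  spiny-fruited bitter: 592 × 9/16 = 333
  spiny-fruited non-bitter: 592 × 3/16 = 111
  smooth-fruited bitter: 592 × 3/16 = 111
  smooth-fruited non-bitter: 592 × 1/16 = 37
Contribution of spiny-fruited non-bitter: (96 − 111)² / 111 = 2.0270

2.027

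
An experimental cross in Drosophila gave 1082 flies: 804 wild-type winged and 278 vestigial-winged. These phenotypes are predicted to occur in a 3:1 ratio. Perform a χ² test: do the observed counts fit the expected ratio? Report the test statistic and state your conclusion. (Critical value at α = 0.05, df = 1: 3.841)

0.277; consistent

Total ratio parts = 4. Expected numbers out of 1082:
  wild-type winged: 1082 × 3/4 = 811.5
  vestigial-winged: 1082 × 1/4 = 270.5
χ² = Σ (O − E)² / E
  wild-type winged: (804 − 811.5)² / 811.5 = 0.0693
  vestigial-winged: (278 − 270.5)² / 270.5 = 0.2079
χ² = 0.0693 + 0.2079 = 0.2772 ≈ 0.277
Degrees of freedom = 2 − 1 = 1; critical value at α = 0.05 is 3.841.
Since 0.277 < 3.841, we fail to reject the null hypothesis — the data are consistent with the 3:1 ratio.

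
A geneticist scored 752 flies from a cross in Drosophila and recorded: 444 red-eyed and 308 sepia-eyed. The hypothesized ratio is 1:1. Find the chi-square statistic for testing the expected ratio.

Under the 1:1 hypothesis (Σ ratio = 2, N = 752):
  red-eyed: 752 × 1/2 = 376
  sepia-eyed: 752 × 1/2 = 376
χ² = Σ (O − E)² / E
  red-eyed: (444 − 376)² / 376 = 12.2979
  sepia-eyed: (308 − 376)² / 376 = 12.2979
χ² = 12.2979 + 12.2979 = 24.5958 ≈ 24.596

24.596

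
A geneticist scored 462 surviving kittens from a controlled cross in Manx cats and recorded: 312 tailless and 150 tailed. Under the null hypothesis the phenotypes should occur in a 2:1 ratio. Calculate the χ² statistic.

The 2:1 ratio has 3 parts, so with N = 462 the expected counts are:
  tailless: 462 × 2/3 = 308
  tailed: 462 × 1/3 = 154
χ² = Σ (O − E)² / E
  tailless: (312 − 308)² / 308 = 0.0519
  tailed: (150 − 154)² / 154 = 0.1039
χ² = 0.0519 + 0.1039 = 0.1558 ≈ 0.156

0.156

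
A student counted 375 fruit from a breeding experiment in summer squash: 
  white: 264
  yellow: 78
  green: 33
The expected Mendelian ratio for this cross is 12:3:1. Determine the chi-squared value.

Under the 12:3:1 hypothesis (Σ ratio = 16, N = 375):
  white: 375 × 12/16 = 281.25
  yellow: 375 × 3/16 = 70.3125
  green: 375 × 1/16 = 23.4375
χ² = Σ (O − E)² / E
  white: (264 − 281.25)² / 281.25 = 1.0580
  yellow: (78 − 70.3125)² / 70.3125 = 0.8405
  green: (33 − 23.4375)² / 23.4375 = 3.9015
χ² = 1.0580 + 0.8405 + 3.9015 = 5.800

5.800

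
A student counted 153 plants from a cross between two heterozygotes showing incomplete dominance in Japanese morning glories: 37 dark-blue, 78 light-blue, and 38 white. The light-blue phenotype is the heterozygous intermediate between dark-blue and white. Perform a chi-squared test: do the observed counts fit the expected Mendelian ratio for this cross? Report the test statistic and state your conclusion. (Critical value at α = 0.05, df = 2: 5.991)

0.072; consistent

With incomplete dominance, a heterozygote × heterozygote cross gives a 1:2:1 phenotypic ratio.
The 1:2:1 ratio has 4 parts, so with N = 153 the expected counts are:
  dark-blue: 153 × 1/4 = 38.25
  light-blue: 153 × 2/4 = 76.5
  white: 153 × 1/4 = 38.25
χ² = Σ (O − E)² / E
  dark-blue: (37 − 38.25)² / 38.25 = 0.0408
  light-blue: (78 − 76.5)² / 76.5 = 0.0294
  white: (38 − 38.25)² / 38.25 = 0.0016
χ² = 0.0408 + 0.0294 + 0.0016 = 0.0718 ≈ 0.072
Degrees of freedom = 3 − 1 = 2; critical value at α = 0.05 is 5.991.
Since 0.072 < 5.991, we fail to reject the null hypothesis — the data are consistent with the 1:2:1 ratio.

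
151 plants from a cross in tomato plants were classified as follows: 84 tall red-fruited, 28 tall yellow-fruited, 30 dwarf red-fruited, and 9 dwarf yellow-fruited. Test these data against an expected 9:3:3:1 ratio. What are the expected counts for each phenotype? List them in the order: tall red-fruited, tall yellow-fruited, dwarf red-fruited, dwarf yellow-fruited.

The 9:3:3:1 ratio has 16 parts, so with N = 151 the expected counts are:
  tall red-fruited: 151 × 9/16 = 84.9375
  tall yellow-fruited: 151 × 3/16 = 28.3125
  dwarf red-fruited: 151 × 3/16 = 28.3125
  dwarf yellow-fruited: 151 × 1/16 = 9.4375

84.9375, 28.3125, 28.3125, 9.4375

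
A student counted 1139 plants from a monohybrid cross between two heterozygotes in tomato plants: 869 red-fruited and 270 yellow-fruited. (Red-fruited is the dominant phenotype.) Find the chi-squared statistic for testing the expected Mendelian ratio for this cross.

1.019

For a monohybrid cross between heterozygotes with complete dominance, the expected phenotypic ratio is 3:1.
Total ratio parts = 4. Expected numbers out of 1139:
  red-fruited: 1139 × 3/4 = 854.25
  yellow-fruited: 1139 × 1/4 = 284.75
χ² = Σ (O − E)² / E
  red-fruited: (869 − 854.25)² / 854.25 = 0.2547
  yellow-fruited: (270 − 284.75)² / 284.75 = 0.7640
χ² = 0.2547 + 0.7640 = 1.0187 ≈ 1.019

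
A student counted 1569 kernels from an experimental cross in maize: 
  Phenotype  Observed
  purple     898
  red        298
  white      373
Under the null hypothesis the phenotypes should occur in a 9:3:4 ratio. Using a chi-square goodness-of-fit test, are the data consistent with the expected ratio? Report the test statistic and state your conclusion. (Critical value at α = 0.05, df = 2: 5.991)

1.264; consistent

Under the 9:3:4 hypothesis (Σ ratio = 16, N = 1569):
  purple: 1569 × 9/16 = 882.5625
  red: 1569 × 3/16 = 294.1875
  white: 1569 × 4/16 = 392.25
χ² = Σ (O − E)² / E
  purple: (898 − 882.5625)² / 882.5625 = 0.2700
  red: (298 − 294.1875)² / 294.1875 = 0.0494
  white: (373 − 392.25)² / 392.25 = 0.9447
χ² = 0.2700 + 0.0494 + 0.9447 = 1.2641 ≈ 1.264
Degrees of freedom = 3 − 1 = 2; critical value at α = 0.05 is 5.991.
Since 1.264 < 5.991, we fail to reject the null hypothesis — the data are consistent with the 9:3:4 ratio.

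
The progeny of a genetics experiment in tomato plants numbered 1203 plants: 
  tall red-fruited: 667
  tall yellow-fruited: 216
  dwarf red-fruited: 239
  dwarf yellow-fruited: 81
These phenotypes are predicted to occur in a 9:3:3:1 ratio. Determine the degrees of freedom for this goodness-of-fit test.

3

A goodness-of-fit test with 4 phenotype classes has df = 4 − 1 = 3.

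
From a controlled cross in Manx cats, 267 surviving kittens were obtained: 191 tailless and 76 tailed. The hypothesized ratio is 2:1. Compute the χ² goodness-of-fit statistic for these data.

Expected counts for N = 267 under a 2:1 ratio (total parts = 3):
  tailless: 267 × 2/3 = 178
  tailed: 267 × 1/3 = 89
χ² = Σ (O − E)² / E
  tailless: (191 − 178)² / 178 = 0.9494
  tailed: (76 − 89)² / 89 = 1.8989
χ² = 0.9494 + 1.8989 = 2.8483 ≈ 2.848

2.848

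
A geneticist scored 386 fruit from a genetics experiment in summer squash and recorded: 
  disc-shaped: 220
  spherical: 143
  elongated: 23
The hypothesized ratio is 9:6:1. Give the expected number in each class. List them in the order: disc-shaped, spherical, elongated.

217.125, 144.75, 24.125

The 9:6:1 ratio has 16 parts, so with N = 386 the expected counts are:
  disc-shaped: 386 × 9/16 = 217.125
  spherical: 386 × 6/16 = 144.75
  elongated: 386 × 1/16 = 24.125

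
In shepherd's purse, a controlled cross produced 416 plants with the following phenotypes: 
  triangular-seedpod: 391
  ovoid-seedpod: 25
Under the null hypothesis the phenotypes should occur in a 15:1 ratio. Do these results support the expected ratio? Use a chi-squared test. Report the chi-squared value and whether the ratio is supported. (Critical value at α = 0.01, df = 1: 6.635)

Under the 15:1 hypothesis (Σ ratio = 16, N = 416):
  triangular-seedpod: 416 × 15/16 = 390
  ovoid-seedpod: 416 × 1/16 = 26
χ² = Σ (O − E)² / E
  triangular-seedpod: (391 − 390)² / 390 = 0.0026
  ovoid-seedpod: (25 − 26)² / 26 = 0.0385
χ² = 0.0026 + 0.0385 = 0.0411 ≈ 0.041
Degrees of freedom = 2 − 1 = 1; critical value at α = 0.01 is 6.635.
Since 0.041 < 6.635, we fail to reject the null hypothesis — the data are consistent with the 15:1 ratio.

0.041; consistent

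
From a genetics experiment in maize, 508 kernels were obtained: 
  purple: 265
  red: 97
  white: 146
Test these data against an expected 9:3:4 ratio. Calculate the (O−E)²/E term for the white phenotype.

2.843

Total ratio parts = 16. Expected numbers out of 508:
  purple: 508 × 9/16 = 285.75
  red: 508 × 3/16 = 95.25
  white: 508 × 4/16 = 127
Contribution of white: (146 − 127)² / 127 = 2.8425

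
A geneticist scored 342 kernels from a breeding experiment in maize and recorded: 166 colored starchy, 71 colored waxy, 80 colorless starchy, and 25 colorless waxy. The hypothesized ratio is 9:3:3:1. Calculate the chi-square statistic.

8.898

The 9:3:3:1 ratio has 16 parts, so with N = 342 the expected counts are:
  colored starchy: 342 × 9/16 = 192.375
  colored waxy: 342 × 3/16 = 64.125
  colorless starchy: 342 × 3/16 = 64.125
  colorless waxy: 342 × 1/16 = 21.375
χ² = Σ (O − E)² / E
  colored starchy: (166 − 192.375)² / 192.375 = 3.6161
  colored waxy: (71 − 64.125)² / 64.125 = 0.7371
  colorless starchy: (80 − 64.125)² / 64.125 = 3.9301
  colorless waxy: (25 − 21.375)² / 21.375 = 0.6148
χ² = 3.6161 + 0.7371 + 3.9301 + 0.6148 = 8.8981 ≈ 8.898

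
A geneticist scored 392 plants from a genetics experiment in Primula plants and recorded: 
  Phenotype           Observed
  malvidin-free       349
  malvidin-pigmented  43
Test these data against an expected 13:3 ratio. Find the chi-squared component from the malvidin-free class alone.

2.921

Expected counts for N = 392 under a 13:3 ratio (total parts = 16):
  malvidin-free: 392 × 13/16 = 318.5
  malvidin-pigmented: 392 × 3/16 = 73.5
Contribution of malvidin-free: (349 − 318.5)² / 318.5 = 2.9207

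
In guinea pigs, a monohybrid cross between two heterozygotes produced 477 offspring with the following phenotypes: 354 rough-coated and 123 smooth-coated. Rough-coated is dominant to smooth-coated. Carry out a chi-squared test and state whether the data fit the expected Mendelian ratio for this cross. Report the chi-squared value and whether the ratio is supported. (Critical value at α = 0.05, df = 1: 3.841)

0.157; consistent

For a monohybrid cross between heterozygotes with complete dominance, the expected phenotypic ratio is 3:1.
The 3:1 ratio has 4 parts, so with N = 477 the expected counts are:
  rough-coated: 477 × 3/4 = 357.75
  smooth-coated: 477 × 1/4 = 119.25
χ² = Σ (O − E)² / E
  rough-coated: (354 − 357.75)² / 357.75 = 0.0393
  smooth-coated: (123 − 119.25)² / 119.25 = 0.1179
χ² = 0.0393 + 0.1179 = 0.1572 ≈ 0.157
Degrees of freedom = 2 − 1 = 1; critical value at α = 0.05 is 3.841.
Since 0.157 < 3.841, we fail to reject the null hypothesis — the data are consistent with the 3:1 ratio.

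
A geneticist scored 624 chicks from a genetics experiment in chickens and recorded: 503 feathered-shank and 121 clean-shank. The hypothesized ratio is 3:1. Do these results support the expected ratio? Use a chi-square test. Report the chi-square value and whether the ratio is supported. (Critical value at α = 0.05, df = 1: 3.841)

10.470; not consistent

Total ratio parts = 4. Expected numbers out of 624:
  feathered-shank: 624 × 3/4 = 468
  clean-shank: 624 × 1/4 = 156
χ² = Σ (O − E)² / E
  feathered-shank: (503 − 468)² / 468 = 2.6175
  clean-shank: (121 − 156)² / 156 = 7.8526
χ² = 2.6175 + 7.8526 = 10.4701 ≈ 10.470
Degrees of freedom = 2 − 1 = 1; critical value at α = 0.05 is 3.841.
Since 10.470 > 3.841, we reject the null hypothesis — the data do not fit the 3:1 ratio.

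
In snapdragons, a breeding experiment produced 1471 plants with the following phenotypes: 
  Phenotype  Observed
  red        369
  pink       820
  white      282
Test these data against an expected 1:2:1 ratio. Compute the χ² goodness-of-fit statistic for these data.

The 1:2:1 ratio has 4 parts, so with N = 1471 the expected counts are:
  red: 1471 × 1/4 = 367.75
  pink: 1471 × 2/4 = 735.5
  white: 1471 × 1/4 = 367.75
χ² = Σ (O − E)² / E
  red: (369 − 367.75)² / 367.75 = 0.0042
  pink: (820 − 735.5)² / 735.5 = 9.7080
  white: (282 − 367.75)² / 367.75 = 19.9947
χ² = 0.0042 + 9.7080 + 19.9947 = 29.7069 ≈ 29.707

29.707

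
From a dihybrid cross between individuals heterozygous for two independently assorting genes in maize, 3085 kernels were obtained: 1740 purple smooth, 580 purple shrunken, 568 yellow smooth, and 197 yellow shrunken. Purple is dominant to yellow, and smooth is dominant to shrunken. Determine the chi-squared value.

0.296

A dihybrid F₂ with independent assortment and complete dominance at both loci gives a 9:3:3:1 phenotypic ratio.
Expected counts for N = 3085 under a 9:3:3:1 ratio (total parts = 16):
  purple smooth: 3085 × 9/16 = 1735.3125
  purple shrunken: 3085 × 3/16 = 578.4375
  yellow smooth: 3085 × 3/16 = 578.4375
  yellow shrunken: 3085 × 1/16 = 192.8125
χ² = Σ (O − E)² / E
  purple smooth: (1740 − 1735.3125)² / 1735.3125 = 0.0127
  purple shrunken: (580 − 578.4375)² / 578.4375 = 0.0042
  yellow smooth: (568 − 578.4375)² / 578.4375 = 0.1883
  yellow shrunken: (197 − 192.8125)² / 192.8125 = 0.0909
χ² = 0.0127 + 0.0042 + 0.1883 + 0.0909 = 0.2961 ≈ 0.296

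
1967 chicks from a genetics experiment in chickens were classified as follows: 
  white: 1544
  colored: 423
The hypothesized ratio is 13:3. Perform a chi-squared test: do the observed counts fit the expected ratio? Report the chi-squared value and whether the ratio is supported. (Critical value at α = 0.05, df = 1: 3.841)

The 13:3 ratio has 16 parts, so with N = 1967 the expected counts are:
  white: 1967 × 13/16 = 1598.1875
  colored: 1967 × 3/16 = 368.8125
χ² = Σ (O − E)² / E
  white: (1544 − 1598.1875)² / 1598.1875 = 1.8373
  colored: (423 − 368.8125)² / 368.8125 = 7.9615
χ² = 1.8373 + 7.9615 = 9.7988 ≈ 9.799
Degrees of freedom = 2 − 1 = 1; critical value at α = 0.05 is 3.841.
Since 9.799 > 3.841, we reject the null hypothesis — the data do not fit the 13:3 ratio.

9.799; not consistent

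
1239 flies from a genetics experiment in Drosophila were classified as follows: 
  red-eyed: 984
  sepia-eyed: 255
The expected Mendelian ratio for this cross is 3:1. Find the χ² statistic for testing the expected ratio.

Expected counts for N = 1239 under a 3:1 ratio (total parts = 4):
  red-eyed: 1239 × 3/4 = 929.25
  sepia-eyed: 1239 × 1/4 = 309.75
χ² = Σ (O − E)² / E
  red-eyed: (984 − 929.25)² / 929.25 = 3.2258
  sepia-eyed: (255 − 309.75)² / 309.75 = 9.6774
χ² = 3.2258 + 9.6774 = 12.9032 ≈ 12.903

12.903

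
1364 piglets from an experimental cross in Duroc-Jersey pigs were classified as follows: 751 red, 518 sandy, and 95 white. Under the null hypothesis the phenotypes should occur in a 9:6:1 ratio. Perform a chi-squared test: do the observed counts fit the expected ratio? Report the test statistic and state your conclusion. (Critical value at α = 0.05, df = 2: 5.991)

1.542; consistent

The 9:6:1 ratio has 16 parts, so with N = 1364 the expected counts are:
  red: 1364 × 9/16 = 767.25
  sandy: 1364 × 6/16 = 511.5
  white: 1364 × 1/16 = 85.25
χ² = Σ (O − E)² / E
  red: (751 − 767.25)² / 767.25 = 0.3442
  sandy: (518 − 511.5)² / 511.5 = 0.0826
  white: (95 − 85.25)² / 85.25 = 1.1151
χ² = 0.3442 + 0.0826 + 1.1151 = 1.5419 ≈ 1.542
Degrees of freedom = 3 − 1 = 2; critical value at α = 0.05 is 5.991.
Since 1.542 < 5.991, we fail to reject the null hypothesis — the data are consistent with the 9:6:1 ratio.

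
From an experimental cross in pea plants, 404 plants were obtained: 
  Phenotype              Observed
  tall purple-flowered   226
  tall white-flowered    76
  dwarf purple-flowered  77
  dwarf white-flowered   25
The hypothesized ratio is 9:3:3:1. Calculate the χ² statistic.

Expected counts for N = 404 under a 9:3:3:1 ratio (total parts = 16):
  tall purple-flowered: 404 × 9/16 = 227.25
  tall white-flowered: 404 × 3/16 = 75.75
  dwarf purple-flowered: 404 × 3/16 = 75.75
  dwarf white-flowered: 404 × 1/16 = 25.25
χ² = Σ (O − E)² / E
  tall purple-flowered: (226 − 227.25)² / 227.25 = 0.0069
  tall white-flowered: (76 − 75.75)² / 75.75 = 0.0008
  dwarf purple-flowered: (77 − 75.75)² / 75.75 = 0.0206
  dwarf white-flowered: (25 − 25.25)² / 25.25 = 0.0025
χ² = 0.0069 + 0.0008 + 0.0206 + 0.0025 = 0.0308 ≈ 0.031

0.031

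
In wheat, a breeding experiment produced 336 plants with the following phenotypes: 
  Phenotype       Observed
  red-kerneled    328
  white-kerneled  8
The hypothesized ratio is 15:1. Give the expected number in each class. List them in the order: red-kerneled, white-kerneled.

Expected counts for N = 336 under a 15:1 ratio (total parts = 16):
  red-kerneled: 336 × 15/16 = 315
  white-kerneled: 336 × 1/16 = 21

315, 21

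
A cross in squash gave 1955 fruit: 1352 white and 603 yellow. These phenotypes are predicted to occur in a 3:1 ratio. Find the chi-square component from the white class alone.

Expected counts for N = 1955 under a 3:1 ratio (total parts = 4):
  white: 1955 × 3/4 = 1466.25
  yellow: 1955 × 1/4 = 488.75
Contribution of white: (1352 − 1466.25)² / 1466.25 = 8.9023

8.902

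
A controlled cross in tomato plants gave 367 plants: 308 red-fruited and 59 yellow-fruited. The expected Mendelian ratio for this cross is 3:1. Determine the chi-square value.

15.587

Expected counts for N = 367 under a 3:1 ratio (total parts = 4):
  red-fruited: 367 × 3/4 = 275.25
  yellow-fruited: 367 × 1/4 = 91.75
χ² = Σ (O − E)² / E
  red-fruited: (308 − 275.25)² / 275.25 = 3.8967
  yellow-fruited: (59 − 91.75)² / 91.75 = 11.6901
χ² = 3.8967 + 11.6901 = 15.5868 ≈ 15.587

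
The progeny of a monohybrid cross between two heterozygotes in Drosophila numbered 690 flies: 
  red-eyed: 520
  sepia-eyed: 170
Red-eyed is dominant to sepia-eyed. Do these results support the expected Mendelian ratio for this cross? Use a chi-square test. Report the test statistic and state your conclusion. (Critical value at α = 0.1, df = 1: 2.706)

For a monohybrid cross between heterozygotes with complete dominance, the expected phenotypic ratio is 3:1.
Expected counts for N = 690 under a 3:1 ratio (total parts = 4):
  red-eyed: 690 × 3/4 = 517.5
  sepia-eyed: 690 × 1/4 = 172.5
χ² = Σ (O − E)² / E
  red-eyed: (520 − 517.5)² / 517.5 = 0.0121
  sepia-eyed: (170 − 172.5)² / 172.5 = 0.0362
χ² = 0.0121 + 0.0362 = 0.0483 ≈ 0.048
Degrees of freedom = 2 − 1 = 1; critical value at α = 0.1 is 2.706.
Since 0.048 < 2.706, we fail to reject the null hypothesis — the data are consistent with the 3:1 ratio.

0.048; consistent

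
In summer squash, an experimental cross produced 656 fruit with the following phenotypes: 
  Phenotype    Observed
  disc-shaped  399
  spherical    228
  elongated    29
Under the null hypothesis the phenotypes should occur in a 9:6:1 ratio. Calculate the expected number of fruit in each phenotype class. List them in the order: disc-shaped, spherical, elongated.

Expected counts for N = 656 under a 9:6:1 ratio (total parts = 16):
  disc-shaped: 656 × 9/16 = 369
  spherical: 656 × 6/16 = 246
  elongated: 656 × 1/16 = 41

369, 246, 41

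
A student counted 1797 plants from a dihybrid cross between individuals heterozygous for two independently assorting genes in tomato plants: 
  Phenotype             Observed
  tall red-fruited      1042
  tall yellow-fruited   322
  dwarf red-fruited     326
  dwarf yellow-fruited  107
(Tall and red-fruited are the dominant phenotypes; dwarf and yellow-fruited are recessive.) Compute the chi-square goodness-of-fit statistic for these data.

2.231

A dihybrid F₂ with independent assortment and complete dominance at both loci gives a 9:3:3:1 phenotypic ratio.
Under the 9:3:3:1 hypothesis (Σ ratio = 16, N = 1797):
  tall red-fruited: 1797 × 9/16 = 1010.8125
  tall yellow-fruited: 1797 × 3/16 = 336.9375
  dwarf red-fruited: 1797 × 3/16 = 336.9375
  dwarf yellow-fruited: 1797 × 1/16 = 112.3125
χ² = Σ (O − E)² / E
  tall red-fruited: (1042 − 1010.8125)² / 1010.8125 = 0.9623
  tall yellow-fruited: (322 − 336.9375)² / 336.9375 = 0.6622
  dwarf red-fruited: (326 − 336.9375)² / 336.9375 = 0.3550
  dwarf yellow-fruited: (107 − 112.3125)² / 112.3125 = 0.2513
χ² = 0.9623 + 0.6622 + 0.3550 + 0.2513 = 2.2308 ≈ 2.231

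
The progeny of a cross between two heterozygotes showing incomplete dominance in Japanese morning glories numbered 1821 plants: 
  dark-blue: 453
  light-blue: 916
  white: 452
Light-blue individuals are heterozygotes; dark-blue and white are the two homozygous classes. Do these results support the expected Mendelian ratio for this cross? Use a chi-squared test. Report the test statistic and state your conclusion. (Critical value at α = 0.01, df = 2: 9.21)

0.068; consistent

With incomplete dominance, a heterozygote × heterozygote cross gives a 1:2:1 phenotypic ratio.
Under the 1:2:1 hypothesis (Σ ratio = 4, N = 1821):
  dark-blue: 1821 × 1/4 = 455.25
  light-blue: 1821 × 2/4 = 910.5
  white: 1821 × 1/4 = 455.25
χ² = Σ (O − E)² / E
  dark-blue: (453 − 455.25)² / 455.25 = 0.0111
  light-blue: (916 − 910.5)² / 910.5 = 0.0332
  white: (452 − 455.25)² / 455.25 = 0.0232
χ² = 0.0111 + 0.0332 + 0.0232 = 0.0675 ≈ 0.068
Degrees of freedom = 3 − 1 = 2; critical value at α = 0.01 is 9.21.
Since 0.068 < 9.21, we fail to reject the null hypothesis — the data are consistent with the 1:2:1 ratio.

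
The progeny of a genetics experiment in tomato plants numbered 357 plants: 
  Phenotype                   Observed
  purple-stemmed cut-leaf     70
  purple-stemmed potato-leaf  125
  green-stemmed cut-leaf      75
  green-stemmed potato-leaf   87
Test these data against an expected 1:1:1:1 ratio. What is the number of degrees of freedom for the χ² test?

3

A goodness-of-fit test with 4 phenotype classes has df = 4 − 1 = 3.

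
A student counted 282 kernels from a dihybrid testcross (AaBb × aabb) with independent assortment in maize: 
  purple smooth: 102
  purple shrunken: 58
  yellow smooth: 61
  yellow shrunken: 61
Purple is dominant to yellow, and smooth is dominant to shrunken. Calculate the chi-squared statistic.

18.851

A dihybrid testcross with independent assortment gives a 1:1:1:1 ratio.
Total ratio parts = 4. Expected numbers out of 282:
  purple smooth: 282 × 1/4 = 70.5
  purple shrunken: 282 × 1/4 = 70.5
  yellow smooth: 282 × 1/4 = 70.5
  yellow shrunken: 282 × 1/4 = 70.5
χ² = Σ (O − E)² / E
  purple smooth: (102 − 70.5)² / 70.5 = 14.0745
  purple shrunken: (58 − 70.5)² / 70.5 = 2.2163
  yellow smooth: (61 − 70.5)² / 70.5 = 1.2801
  yellow shrunken: (61 − 70.5)² / 70.5 = 1.2801
χ² = 14.0745 + 2.2163 + 1.2801 + 1.2801 = 18.851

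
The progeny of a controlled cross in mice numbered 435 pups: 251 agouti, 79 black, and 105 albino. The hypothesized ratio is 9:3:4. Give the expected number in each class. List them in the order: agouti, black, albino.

244.6875, 81.5625, 108.75

Under the 9:3:4 hypothesis (Σ ratio = 16, N = 435):
  agouti: 435 × 9/16 = 244.6875
  black: 435 × 3/16 = 81.5625
  albino: 435 × 4/16 = 108.75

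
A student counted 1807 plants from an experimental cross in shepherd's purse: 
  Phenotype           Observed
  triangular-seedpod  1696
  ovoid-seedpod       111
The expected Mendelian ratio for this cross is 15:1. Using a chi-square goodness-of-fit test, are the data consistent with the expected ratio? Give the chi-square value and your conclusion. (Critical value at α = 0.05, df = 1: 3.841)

Total ratio parts = 16. Expected numbers out of 1807:
  triangular-seedpod: 1807 × 15/16 = 1694.0625
  ovoid-seedpod: 1807 × 1/16 = 112.9375
χ² = Σ (O − E)² / E
  triangular-seedpod: (1696 − 1694.0625)² / 1694.0625 = 0.0022
  ovoid-seedpod: (111 − 112.9375)² / 112.9375 = 0.0332
χ² = 0.0022 + 0.0332 = 0.0354 ≈ 0.035
Degrees of freedom = 2 − 1 = 1; critical value at α = 0.05 is 3.841.
Since 0.035 < 3.841, we fail to reject the null hypothesis — the data are consistent with the 15:1 ratio.

0.035; consistent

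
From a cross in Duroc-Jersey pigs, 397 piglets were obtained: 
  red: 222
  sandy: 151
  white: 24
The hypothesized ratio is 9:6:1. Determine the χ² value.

0.065

Total ratio parts = 16. Expected numbers out of 397:
  red: 397 × 9/16 = 223.3125
  sandy: 397 × 6/16 = 148.875
  white: 397 × 1/16 = 24.8125
χ² = Σ (O − E)² / E
  red: (222 − 223.3125)² / 223.3125 = 0.0077
  sandy: (151 − 148.875)² / 148.875 = 0.0303
  white: (24 − 24.8125)² / 24.8125 = 0.0266
χ² = 0.0077 + 0.0303 + 0.0266 = 0.0646 ≈ 0.065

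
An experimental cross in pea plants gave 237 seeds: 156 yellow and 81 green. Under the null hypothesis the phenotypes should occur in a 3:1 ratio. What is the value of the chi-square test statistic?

10.646

Total ratio parts = 4. Expected numbers out of 237:
  yellow: 237 × 3/4 = 177.75
  green: 237 × 1/4 = 59.25
χ² = Σ (O − E)² / E
  yellow: (156 − 177.75)² / 177.75 = 2.6614
  green: (81 − 59.25)² / 59.25 = 7.9842
χ² = 2.6614 + 7.9842 = 10.6456 ≈ 10.646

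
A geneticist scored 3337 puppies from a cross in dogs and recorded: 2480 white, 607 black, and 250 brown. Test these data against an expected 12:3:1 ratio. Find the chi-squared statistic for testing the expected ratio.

Expected counts for N = 3337 under a 12:3:1 ratio (total parts = 16):
  white: 3337 × 12/16 = 2502.75
  black: 3337 × 3/16 = 625.6875
  brown: 3337 × 1/16 = 208.5625
χ² = Σ (O − E)² / E
  white: (2480 − 2502.75)² / 2502.75 = 0.2068
  black: (607 − 625.6875)² / 625.6875 = 0.5581
  brown: (250 − 208.5625)² / 208.5625 = 8.2329
χ² = 0.2068 + 0.5581 + 8.2329 = 8.9978 ≈ 8.998

8.998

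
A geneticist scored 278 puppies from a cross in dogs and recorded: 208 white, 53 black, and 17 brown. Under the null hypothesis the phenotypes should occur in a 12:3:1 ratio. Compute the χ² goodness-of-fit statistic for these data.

0.024

Total ratio parts = 16. Expected numbers out of 278:
  white: 278 × 12/16 = 208.5
  black: 278 × 3/16 = 52.125
  brown: 278 × 1/16 = 17.375
χ² = Σ (O − E)² / E
  white: (208 − 208.5)² / 208.5 = 0.0012
  black: (53 − 52.125)² / 52.125 = 0.0147
  brown: (17 − 17.375)² / 17.375 = 0.0081
χ² = 0.0012 + 0.0147 + 0.0081 = 0.024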